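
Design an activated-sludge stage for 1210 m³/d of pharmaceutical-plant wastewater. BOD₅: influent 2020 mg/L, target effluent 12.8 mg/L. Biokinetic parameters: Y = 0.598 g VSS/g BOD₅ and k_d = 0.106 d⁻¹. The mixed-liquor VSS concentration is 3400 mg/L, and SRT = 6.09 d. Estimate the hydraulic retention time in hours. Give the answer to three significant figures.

τ ≈ 31.4 h

From the SRT design equation V = Y Q (S₀−S) θ_c / [X (1 + k_d θ_c)] = 0.598 × 1210 × (2020 − 12.8) × 6.09 / [3400 × (1 + 0.106 × 6.09)] = 8.84×10^6 / 5595 = 1581 m³.
Hydraulic retention time τ = V/Q = 1581 / 1210 = 1.307 d = 31.36 h.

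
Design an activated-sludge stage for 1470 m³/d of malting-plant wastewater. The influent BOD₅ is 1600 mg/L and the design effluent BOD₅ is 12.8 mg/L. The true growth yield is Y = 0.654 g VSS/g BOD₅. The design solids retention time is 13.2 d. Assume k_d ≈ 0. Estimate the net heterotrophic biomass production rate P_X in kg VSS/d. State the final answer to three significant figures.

P_X ≈ 1530 kg VSS/d

With endogenous decay neglected, the observed yield equals the true yield: Y_obs = Y = 0.654 g VSS/g BOD₅.
Substrate removed = Q·(S₀ − S) = 1470 m³/d × (1600 − 12.8) g/m³ = 2.33×10^6 g/d = 2333 kg/d.
So the net sludge growth is P_X = 0.6540 × 2333 = 1526 kg VSS/d.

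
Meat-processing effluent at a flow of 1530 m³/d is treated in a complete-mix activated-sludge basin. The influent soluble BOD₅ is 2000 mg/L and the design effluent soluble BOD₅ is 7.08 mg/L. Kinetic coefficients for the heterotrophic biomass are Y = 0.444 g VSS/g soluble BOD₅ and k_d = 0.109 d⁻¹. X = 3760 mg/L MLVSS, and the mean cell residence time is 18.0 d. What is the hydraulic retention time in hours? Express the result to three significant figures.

τ ≈ 34.3 h

From the SRT design equation V = Y Q (S₀−S) θ_c / [X (1 + k_d θ_c)] = 0.444 × 1530 × (2000 − 7.08) × 18.0 / [3760 × (1 + 0.109 × 18.0)] = 2.44×10^7 / 11137 = 2188 m³.
Hydraulic retention time τ = V/Q = 2188 / 1530 = 1.430 d = 34.32 h.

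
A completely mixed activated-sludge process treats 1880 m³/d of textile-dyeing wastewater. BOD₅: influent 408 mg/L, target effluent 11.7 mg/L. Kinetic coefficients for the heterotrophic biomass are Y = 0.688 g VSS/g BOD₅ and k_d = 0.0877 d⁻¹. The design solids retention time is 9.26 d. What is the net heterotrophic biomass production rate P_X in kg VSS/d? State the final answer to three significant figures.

The observed yield is Y_obs = Y/(1 + k_d·θ_c) = 0.688 / (1 + 0.0877 × 9.26) = 0.688 / 1.812 = 0.3797 g VSS per g BOD₅ removed.
Q·(S₀ − S) = 1880 × (408 − 11.7) × 10⁻³ = 745.0 kg/d removed.
P_X = Y_obs · Q(S₀ − S) = 0.3797 × 745.0 = 282.9 kg VSS/d.

P_X ≈ 283 kg VSS/d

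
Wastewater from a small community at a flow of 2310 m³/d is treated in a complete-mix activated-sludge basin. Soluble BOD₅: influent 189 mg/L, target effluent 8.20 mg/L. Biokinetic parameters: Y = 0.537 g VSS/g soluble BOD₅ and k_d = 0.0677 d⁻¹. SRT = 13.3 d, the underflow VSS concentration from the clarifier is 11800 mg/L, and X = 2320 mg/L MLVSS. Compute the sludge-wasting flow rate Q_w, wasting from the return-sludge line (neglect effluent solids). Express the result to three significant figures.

Q_w ≈ 10.0 m³/d

Steady-state biomass mass balance: V·X·(1 + k_d·θ_c) = Y·Q·(S₀ − S)·θ_c, so V = 0.537 × 2310 × (189 − 8.20) × 13.3 / [2320 × (1 + 0.0677 × 13.3)] = 2.98×10^6 / 4409 = 676.6 m³.
θ_c = V·X/(Q_w·X_r) when wasting from the recycle, so Q_w = V·X/(θ_c·X_r) = 676.6 × 2320 / (13.3 × 11800) = 10.00 m³/d.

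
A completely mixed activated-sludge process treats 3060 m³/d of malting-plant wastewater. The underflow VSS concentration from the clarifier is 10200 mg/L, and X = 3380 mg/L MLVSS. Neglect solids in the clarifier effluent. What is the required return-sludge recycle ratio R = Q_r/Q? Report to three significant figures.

R ≈ 0.496

Solids balance on the clarifier gives (1+R)X = R·X_r, so R = X/(X_r − X) = 3380 / (10200 − 3380) = 0.4956.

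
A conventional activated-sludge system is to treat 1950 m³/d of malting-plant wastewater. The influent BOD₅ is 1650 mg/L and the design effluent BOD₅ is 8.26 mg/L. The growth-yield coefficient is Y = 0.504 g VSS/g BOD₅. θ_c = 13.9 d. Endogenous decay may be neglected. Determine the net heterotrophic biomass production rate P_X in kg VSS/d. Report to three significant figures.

P_X ≈ 1610 kg VSS/d

With endogenous decay neglected, the observed yield equals the true yield: Y_obs = Y = 0.504 g VSS/g BOD₅.
Mass of BOD₅ removed per day: Q(S₀ − S) = 1950 × 1642 g/m³ = 3201 kg/d.
So the net sludge growth is P_X = 0.5040 × 3201 = 1614 kg VSS/d.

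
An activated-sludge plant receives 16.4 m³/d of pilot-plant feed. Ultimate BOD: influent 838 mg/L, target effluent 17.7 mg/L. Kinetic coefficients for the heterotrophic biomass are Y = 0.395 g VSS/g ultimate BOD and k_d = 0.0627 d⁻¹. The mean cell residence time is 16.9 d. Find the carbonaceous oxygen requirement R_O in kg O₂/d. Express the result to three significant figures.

Y_obs = Y / (1 + k_d θ_c) = 0.395 / (1 + 0.0627 × 16.9) = 0.395 / 2.060 = 0.1918.
Substrate removed = Q·(S₀ − S) = 16.4 m³/d × (838 − 17.7) g/m³ = 1.35×10^4 g/d = 13.45 kg/d.
P_X = Y_obs·Q·(S₀ − S) = 0.1918 × 13.45 = 2.580 kg VSS/d.
R_O = Q·ΔS − 1.42 P_X = 13.45 − 3.664 = 9.789 kg O₂/d.

R_O ≈ 9.79 kg O₂/d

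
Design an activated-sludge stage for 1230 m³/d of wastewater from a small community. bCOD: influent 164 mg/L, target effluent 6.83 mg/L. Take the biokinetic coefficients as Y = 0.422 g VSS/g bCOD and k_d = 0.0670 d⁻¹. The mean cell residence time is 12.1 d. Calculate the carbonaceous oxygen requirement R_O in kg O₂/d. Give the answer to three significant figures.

R_O ≈ 129 kg O₂/d

Y_obs = Y / (1 + k_d θ_c) = 0.422 / (1 + 0.0670 × 12.1) = 0.422 / 1.811 = 0.2331.
ΔS = 164 − 6.83 = 157.2 mg/L, so the substrate removal rate is 1230 × 157.2/1000 = 193.3 kg bCOD/d.
Biomass synthesised: P_X = Y_obs × 193.3 = 45.05 kg VSS/d.
Carbonaceous O₂ demand = substrate oxidised − cell-mass equivalent = 193.3 − 1.42 × 45.05 = 129.3 kg O₂/d.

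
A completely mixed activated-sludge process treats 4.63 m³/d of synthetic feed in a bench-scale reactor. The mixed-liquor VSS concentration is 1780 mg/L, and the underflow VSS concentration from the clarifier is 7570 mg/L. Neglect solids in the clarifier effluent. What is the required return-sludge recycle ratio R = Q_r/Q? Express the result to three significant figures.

R ≈ 0.307

Solids balance on the clarifier gives (1+R)X = R·X_r, so R = X/(X_r − X) = 1780 / (7570 − 1780) = 0.3074.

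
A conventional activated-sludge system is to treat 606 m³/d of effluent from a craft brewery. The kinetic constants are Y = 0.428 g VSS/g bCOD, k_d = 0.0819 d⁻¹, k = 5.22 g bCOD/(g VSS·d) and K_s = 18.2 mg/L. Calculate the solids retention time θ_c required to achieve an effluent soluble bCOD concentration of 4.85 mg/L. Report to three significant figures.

Specific growth rate at S = 4.85 mg/L: μ = YkS/(K_s+S) = 0.428·5.22·4.85/(18.2+4.85) = 0.4701 d⁻¹.
θ_c = 1/(μ − k_d) = 1/(0.4701 − 0.0819) = 1/0.3882 = 2.576 d.

θ_c ≈ 2.58 d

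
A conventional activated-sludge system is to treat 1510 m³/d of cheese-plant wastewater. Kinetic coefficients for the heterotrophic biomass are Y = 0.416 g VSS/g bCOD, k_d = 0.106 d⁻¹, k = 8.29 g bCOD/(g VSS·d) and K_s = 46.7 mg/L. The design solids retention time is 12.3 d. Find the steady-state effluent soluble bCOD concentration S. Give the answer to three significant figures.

S ≈ 2.68 mg/L

From the Monod/SRT balance for a CMAS, S = K_s·(1+k_d θ_c)/[θ_c·(Y k − k_d) − 1] = 46.7 × (1 + 0.106 × 12.3) / [12.3 × (0.416 × 8.29 − 0.106) − 1] = 107.6 / 40.11 = 2.682 mg/L.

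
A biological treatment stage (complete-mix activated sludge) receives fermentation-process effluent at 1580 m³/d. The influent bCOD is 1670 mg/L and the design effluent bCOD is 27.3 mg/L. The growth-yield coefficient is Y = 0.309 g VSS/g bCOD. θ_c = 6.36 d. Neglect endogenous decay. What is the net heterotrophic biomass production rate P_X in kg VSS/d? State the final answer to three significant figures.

P_X ≈ 802 kg VSS/d

With endogenous decay neglected, the observed yield equals the true yield: Y_obs = Y = 0.309 g VSS/g bCOD.
ΔS = 1670 − 27.3 = 1643 mg/L, so the substrate removal rate is 1580 × 1643/1000 = 2595 kg bCOD/d.
Net biomass production P_X = Y_obs × Q·(S₀ − S) = 0.3090 × 2595 = 802.0 kg VSS/d.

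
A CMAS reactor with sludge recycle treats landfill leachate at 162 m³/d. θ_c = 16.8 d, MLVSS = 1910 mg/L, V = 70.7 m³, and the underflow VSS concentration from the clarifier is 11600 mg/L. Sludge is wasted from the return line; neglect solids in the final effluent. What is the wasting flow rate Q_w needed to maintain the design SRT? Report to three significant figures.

Wasting from the return line (neglecting effluent solids): Q_w = V·X / (θ_c·X_r) = 70.70 × 1910 / (16.8 × 11600) = 0.6929 m³/d.

Q_w ≈ 0.693 m³/d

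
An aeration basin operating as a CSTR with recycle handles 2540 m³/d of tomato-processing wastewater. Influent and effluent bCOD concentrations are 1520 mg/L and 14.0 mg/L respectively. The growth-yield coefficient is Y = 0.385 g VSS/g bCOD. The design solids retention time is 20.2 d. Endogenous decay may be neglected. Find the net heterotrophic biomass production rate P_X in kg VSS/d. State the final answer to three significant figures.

Since k_d ≈ 0, Y_obs = Y = 0.385 g VSS/g bCOD.
Q·(S₀ − S) = 2540 × (1520 − 14.0) × 10⁻³ = 3825 kg/d removed.
Net biomass production P_X = Y_obs × Q·(S₀ − S) = 0.3850 × 3825 = 1473 kg VSS/d.

P_X ≈ 1470 kg VSS/d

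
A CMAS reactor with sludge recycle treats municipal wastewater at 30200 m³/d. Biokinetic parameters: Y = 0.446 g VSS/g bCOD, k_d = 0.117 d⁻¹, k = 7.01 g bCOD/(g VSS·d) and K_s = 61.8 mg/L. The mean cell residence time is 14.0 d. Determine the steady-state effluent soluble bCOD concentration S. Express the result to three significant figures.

S ≈ 3.96 mg/L

From the Monod/SRT balance for a CMAS, S = K_s·(1+k_d θ_c)/[θ_c·(Y k − k_d) − 1] = 61.8 × (1 + 0.117 × 14.0) / [14.0 × (0.446 × 7.01 − 0.117) − 1] = 163.0 / 41.13 = 3.963 mg/L.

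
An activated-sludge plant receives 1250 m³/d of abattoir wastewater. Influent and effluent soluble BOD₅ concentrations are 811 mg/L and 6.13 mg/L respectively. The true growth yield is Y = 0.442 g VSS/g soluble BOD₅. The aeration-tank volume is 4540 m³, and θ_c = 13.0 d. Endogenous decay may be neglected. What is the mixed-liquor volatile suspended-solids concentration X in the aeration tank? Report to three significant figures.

X ≈ 1270 mg/L

X = Y·Q·ΔS·θ_c / V = 0.442 × 1250 × (811 − 6.13) × 13.0 / 4540 = 1273 mg/L.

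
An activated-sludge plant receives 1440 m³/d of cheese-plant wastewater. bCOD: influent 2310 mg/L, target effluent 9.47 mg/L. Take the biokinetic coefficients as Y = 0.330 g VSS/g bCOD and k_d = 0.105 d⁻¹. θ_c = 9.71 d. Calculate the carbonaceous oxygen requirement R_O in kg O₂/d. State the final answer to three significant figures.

R_O ≈ 2540 kg O₂/d

Correct the yield for decay: Y_obs = Y/(1 + k_d θ_c) = 0.330 / (1 + 0.105 × 9.71) = 0.330 / 2.020 = 0.1634.
Q·(S₀ − S) = 1440 × (2310 − 9.47) × 10⁻³ = 3313 kg/d removed.
Net sludge production P_X = 0.1634 × 3313 = 541.3 kg VSS/d.
R_O = Q·(S₀ − S) − 1.42·P_X = 3313 − 1.42 × 541.3 = 2544 kg O₂/d.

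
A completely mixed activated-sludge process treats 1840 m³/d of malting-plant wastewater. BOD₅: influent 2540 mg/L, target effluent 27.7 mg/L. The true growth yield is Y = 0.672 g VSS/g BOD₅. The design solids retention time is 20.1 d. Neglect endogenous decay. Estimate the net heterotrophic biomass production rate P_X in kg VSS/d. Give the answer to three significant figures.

P_X ≈ 3110 kg VSS/d

Since k_d ≈ 0, Y_obs = Y = 0.672 g VSS/g BOD₅.
Substrate removed = Q·(S₀ − S) = 1840 m³/d × (2540 − 27.7) g/m³ = 4.62×10^6 g/d = 4623 kg/d.
Net biomass production P_X = Y_obs × Q·(S₀ − S) = 0.6720 × 4623 = 3106 kg VSS/d.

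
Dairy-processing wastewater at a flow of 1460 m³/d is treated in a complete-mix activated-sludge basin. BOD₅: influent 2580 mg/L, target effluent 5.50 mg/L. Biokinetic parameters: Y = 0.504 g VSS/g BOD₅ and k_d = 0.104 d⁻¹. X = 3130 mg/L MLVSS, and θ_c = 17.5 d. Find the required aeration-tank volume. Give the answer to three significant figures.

V ≈ 3760 m³

Steady-state biomass mass balance: V·X·(1 + k_d·θ_c) = Y·Q·(S₀ − S)·θ_c, so V = 0.504 × 1460 × (2580 − 5.50) × 17.5 / [3130 × (1 + 0.104 × 17.5)] = 3.32×10^7 / 8827 = 3756 m³.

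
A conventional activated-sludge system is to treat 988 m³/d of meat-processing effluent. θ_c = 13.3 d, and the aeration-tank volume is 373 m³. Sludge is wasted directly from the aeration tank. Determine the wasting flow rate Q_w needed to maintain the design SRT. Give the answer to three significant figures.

Q_w ≈ 28.0 m³/d

For wasting at MLVSS concentration, Q_w = V/θ_c = 373.0/13.3 = 28.05 m³/d.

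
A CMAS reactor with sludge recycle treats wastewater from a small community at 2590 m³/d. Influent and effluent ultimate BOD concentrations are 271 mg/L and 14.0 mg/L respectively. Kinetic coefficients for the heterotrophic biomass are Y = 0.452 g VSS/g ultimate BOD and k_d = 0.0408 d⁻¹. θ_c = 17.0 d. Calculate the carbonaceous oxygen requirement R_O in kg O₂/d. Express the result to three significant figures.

Observed yield with endogenous decay: Y_obs = Y / (1 + k_d·θ_c) = 0.452 / (1 + 0.0408 × 17.0) = 0.452 / 1.694 = 0.2669 g VSS/g ultimate BOD.
Q·(S₀ − S) = 2590 × (271 − 14.0) × 10⁻³ = 665.6 kg/d removed.
Net sludge production P_X = 0.2669 × 665.6 = 177.6 kg VSS/d.
R_O = Q·ΔS − 1.42 P_X = 665.6 − 252.3 = 413.4 kg O₂/d.

R_O ≈ 413 kg O₂/d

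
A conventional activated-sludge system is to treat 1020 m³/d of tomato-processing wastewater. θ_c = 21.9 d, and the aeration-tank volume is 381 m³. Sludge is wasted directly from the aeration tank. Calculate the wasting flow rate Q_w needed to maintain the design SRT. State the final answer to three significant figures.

Q_w ≈ 17.4 m³/d

With mixed-liquor wasting, θ_c = V/Q_w, so Q_w = V/θ_c = 381.0/21.9 = 17.40 m³/d.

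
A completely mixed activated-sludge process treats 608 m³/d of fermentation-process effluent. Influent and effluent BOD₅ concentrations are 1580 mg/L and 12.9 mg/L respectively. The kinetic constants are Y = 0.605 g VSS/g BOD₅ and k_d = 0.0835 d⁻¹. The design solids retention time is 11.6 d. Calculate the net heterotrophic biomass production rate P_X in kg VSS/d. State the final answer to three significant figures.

Observed yield with endogenous decay: Y_obs = Y / (1 + k_d·θ_c) = 0.605 / (1 + 0.0835 × 11.6) = 0.605 / 1.969 = 0.3073 g VSS/g BOD₅.
Substrate removed = Q·(S₀ − S) = 608 m³/d × (1580 − 12.9) g/m³ = 9.53×10^5 g/d = 952.8 kg/d.
P_X = Y_obs · Q(S₀ − S) = 0.3073 × 952.8 = 292.8 kg VSS/d.

P_X ≈ 293 kg VSS/d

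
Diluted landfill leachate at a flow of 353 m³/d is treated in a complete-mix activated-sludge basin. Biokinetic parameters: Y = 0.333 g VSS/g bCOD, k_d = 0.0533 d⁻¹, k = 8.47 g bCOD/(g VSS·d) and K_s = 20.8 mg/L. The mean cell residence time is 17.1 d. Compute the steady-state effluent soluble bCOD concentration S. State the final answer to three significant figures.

For a completely mixed reactor with recycle the Lawrence–McCarty relation gives S = K_s·(1 + k_d·θ_c) / [θ_c·(Y·k − k_d) − 1] = 20.8 × (1 + 0.0533 × 17.1) / [17.1 × (0.333 × 8.47 − 0.0533) − 1] = 39.76 / 46.32 = 0.8583 mg/L.

S ≈ 0.858 mg/L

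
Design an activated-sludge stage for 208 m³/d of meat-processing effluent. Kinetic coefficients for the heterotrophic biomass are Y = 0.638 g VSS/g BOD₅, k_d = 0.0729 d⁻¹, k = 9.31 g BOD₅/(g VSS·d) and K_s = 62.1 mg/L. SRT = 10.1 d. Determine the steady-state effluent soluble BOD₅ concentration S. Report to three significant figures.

Effluent substrate depends only on kinetics and SRT: S = K_s(1 + k_d θ_c) / [θ_c(Yk − k_d) − 1] = 62.1 × (1 + 0.0729 × 10.1) / [10.1 × (0.638 × 9.31 − 0.0729) − 1] = 107.8 / 58.26 = 1.851 mg/L.

S ≈ 1.85 mg/L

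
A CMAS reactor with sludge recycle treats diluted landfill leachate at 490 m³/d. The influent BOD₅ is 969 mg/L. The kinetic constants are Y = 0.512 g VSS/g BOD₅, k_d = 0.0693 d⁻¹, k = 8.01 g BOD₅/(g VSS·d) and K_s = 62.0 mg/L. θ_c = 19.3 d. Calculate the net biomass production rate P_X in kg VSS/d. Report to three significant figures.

Effluent substrate depends only on kinetics and SRT: S = K_s(1 + k_d θ_c) / [θ_c(Yk − k_d) − 1] = 62.0 × (1 + 0.0693 × 19.3) / [19.3 × (0.512 × 8.01 − 0.0693) − 1] = 144.9 / 76.81 = 1.887 mg/L.
Observed yield with endogenous decay: Y_obs = Y / (1 + k_d·θ_c) = 0.512 / (1 + 0.0693 × 19.3) = 0.512 / 2.337 = 0.2190 g VSS/g BOD₅.
ΔS = 969 − 1.89 = 967.1 mg/L, so the substrate removal rate is 490 × 967.1/1000 = 473.9 kg BOD₅/d.
P_X = Y_obs · Q(S₀ − S) = 0.2190 × 473.9 = 103.8 kg VSS/d.

P_X ≈ 104 kg VSS/d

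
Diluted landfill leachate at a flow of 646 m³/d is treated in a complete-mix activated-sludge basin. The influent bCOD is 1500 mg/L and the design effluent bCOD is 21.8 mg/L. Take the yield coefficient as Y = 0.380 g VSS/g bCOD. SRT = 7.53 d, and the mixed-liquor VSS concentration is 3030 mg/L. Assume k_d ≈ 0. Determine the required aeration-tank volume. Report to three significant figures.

V ≈ 902 m³

V·X = Y·Q·ΔS·θ_c gives V = 0.380 × 646 × (1500 − 21.8) × 7.53 / 3030 = 901.8 m³.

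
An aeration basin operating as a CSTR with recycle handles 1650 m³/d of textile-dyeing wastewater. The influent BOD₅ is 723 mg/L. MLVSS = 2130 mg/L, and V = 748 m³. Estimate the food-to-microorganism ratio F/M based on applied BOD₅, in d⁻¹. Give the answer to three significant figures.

F/M = applied load / biomass = Q·S₀/(V·X) = 1650 × 723 / (748.0 × 2130) = 0.7488 d⁻¹.

F/M ≈ 0.749 d⁻¹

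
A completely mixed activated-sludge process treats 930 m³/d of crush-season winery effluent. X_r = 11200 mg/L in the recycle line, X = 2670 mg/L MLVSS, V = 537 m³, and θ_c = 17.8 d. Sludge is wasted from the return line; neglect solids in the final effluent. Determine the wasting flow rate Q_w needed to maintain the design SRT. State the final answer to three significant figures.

Q_w = (V·X)/(θ_c X_r) = 537.0 × 2670 / (17.8 × 11200) = 7.192 m³/d.

Q_w ≈ 7.19 m³/d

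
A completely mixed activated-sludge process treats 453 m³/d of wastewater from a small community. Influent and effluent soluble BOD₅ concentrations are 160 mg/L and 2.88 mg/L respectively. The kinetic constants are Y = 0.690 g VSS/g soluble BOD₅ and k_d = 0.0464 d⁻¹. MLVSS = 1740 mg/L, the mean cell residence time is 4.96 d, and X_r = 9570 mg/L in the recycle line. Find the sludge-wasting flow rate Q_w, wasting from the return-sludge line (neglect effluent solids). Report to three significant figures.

Steady-state biomass mass balance: V·X·(1 + k_d·θ_c) = Y·Q·(S₀ − S)·θ_c, so V = 0.690 × 453 × (160 − 2.88) × 4.96 / [1740 × (1 + 0.0464 × 4.96)] = 2.44×10^5 / 2140 = 113.8 m³.
Wasting from the return line (neglecting effluent solids): Q_w = V·X / (θ_c·X_r) = 113.8 × 1740 / (4.96 × 9570) = 4.172 m³/d.

Q_w ≈ 4.17 m³/d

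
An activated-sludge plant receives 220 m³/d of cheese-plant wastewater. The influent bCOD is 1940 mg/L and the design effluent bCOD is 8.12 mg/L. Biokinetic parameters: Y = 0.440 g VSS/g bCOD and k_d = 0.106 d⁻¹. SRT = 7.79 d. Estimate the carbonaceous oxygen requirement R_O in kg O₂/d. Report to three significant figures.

The observed yield is Y_obs = Y/(1 + k_d·θ_c) = 0.440 / (1 + 0.106 × 7.79) = 0.440 / 1.826 = 0.2410 g VSS per g bCOD removed.
Q·(S₀ − S) = 220 × (1940 − 8.12) × 10⁻³ = 425.0 kg/d removed.
P_X = Y_obs·Q·(S₀ − S) = 0.2410 × 425.0 = 102.4 kg VSS/d.
Carbonaceous O₂ demand = substrate oxidised − cell-mass equivalent = 425.0 − 1.42 × 102.4 = 279.6 kg O₂/d.

R_O ≈ 280 kg O₂/d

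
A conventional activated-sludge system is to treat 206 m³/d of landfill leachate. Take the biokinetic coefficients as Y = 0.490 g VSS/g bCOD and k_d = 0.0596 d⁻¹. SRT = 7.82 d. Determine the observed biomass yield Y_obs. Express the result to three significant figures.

The observed yield is Y_obs = Y/(1 + k_d·θ_c) = 0.490 / (1 + 0.0596 × 7.82) = 0.490 / 1.466 = 0.3342 g VSS per g bCOD removed.

Y_obs ≈ 0.334 g VSS/g bCOD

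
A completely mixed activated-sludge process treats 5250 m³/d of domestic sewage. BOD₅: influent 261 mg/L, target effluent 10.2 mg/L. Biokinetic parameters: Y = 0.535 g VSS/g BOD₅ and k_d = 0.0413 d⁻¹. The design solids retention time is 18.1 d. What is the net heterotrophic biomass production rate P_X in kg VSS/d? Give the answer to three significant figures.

The observed yield is Y_obs = Y/(1 + k_d·θ_c) = 0.535 / (1 + 0.0413 × 18.1) = 0.535 / 1.748 = 0.3061 g VSS per g BOD₅ removed.
Q·(S₀ − S) = 5250 × (261 − 10.2) × 10⁻³ = 1317 kg/d removed.
So the net sludge growth is P_X = 0.3061 × 1317 = 403.1 kg VSS/d.

P_X ≈ 403 kg VSS/d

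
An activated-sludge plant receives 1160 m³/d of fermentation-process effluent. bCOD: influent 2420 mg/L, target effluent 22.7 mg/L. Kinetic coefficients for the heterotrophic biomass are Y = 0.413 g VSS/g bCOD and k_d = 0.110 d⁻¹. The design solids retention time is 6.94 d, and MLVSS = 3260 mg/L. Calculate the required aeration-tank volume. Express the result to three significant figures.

V ≈ 1390 m³

Rearranging the biomass balance for a CMAS with decay, V = Y·Q·ΔS·θ_c / [X·(1+k_d θ_c)] = 0.413 × 1160 × (2420 − 22.7) × 6.94 / [3260 × (1 + 0.110 × 6.94)] = 7.97×10^6 / 5749 = 1387 m³.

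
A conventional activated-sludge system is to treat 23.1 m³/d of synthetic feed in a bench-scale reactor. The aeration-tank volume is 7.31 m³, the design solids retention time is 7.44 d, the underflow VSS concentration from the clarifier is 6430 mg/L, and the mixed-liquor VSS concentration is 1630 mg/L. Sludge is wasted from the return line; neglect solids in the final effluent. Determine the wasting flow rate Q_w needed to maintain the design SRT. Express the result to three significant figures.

Q_w = (V·X)/(θ_c X_r) = 7.310 × 1630 / (7.44 × 6430) = 0.2491 m³/d.

Q_w ≈ 0.249 m³/d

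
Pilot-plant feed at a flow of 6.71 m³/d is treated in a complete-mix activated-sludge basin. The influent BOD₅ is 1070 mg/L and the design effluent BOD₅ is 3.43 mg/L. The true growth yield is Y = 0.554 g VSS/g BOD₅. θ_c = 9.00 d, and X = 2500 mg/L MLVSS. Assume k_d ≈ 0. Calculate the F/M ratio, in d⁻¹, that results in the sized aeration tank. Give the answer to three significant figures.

With k_d = 0 the design equation reduces to V = Y Q (S₀−S) θ_c / X = 0.554 × 6.71 × (1070 − 3.43) × 9.00 / 2500 = 14.27 m³.
F/M = applied load / biomass = Q·S₀/(V·X) = 6.71 × 1070 / (14.27 × 2500) = 0.2012 d⁻¹.

F/M ≈ 0.201 d⁻¹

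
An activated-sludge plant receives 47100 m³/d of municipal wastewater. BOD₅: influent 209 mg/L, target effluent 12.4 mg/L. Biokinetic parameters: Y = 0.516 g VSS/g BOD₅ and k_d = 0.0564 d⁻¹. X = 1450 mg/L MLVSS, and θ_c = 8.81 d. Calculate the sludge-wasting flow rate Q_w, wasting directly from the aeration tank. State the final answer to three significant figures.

Rearranging the biomass balance for a CMAS with decay, V = Y·Q·ΔS·θ_c / [X·(1+k_d θ_c)] = 0.516 × 47100 × (209 − 12.4) × 8.81 / [1450 × (1 + 0.0564 × 8.81)] = 4.21×10^7 / 2170 = 19394 m³.
For wasting at MLVSS concentration, Q_w = V/θ_c = 19394/8.81 = 2201 m³/d.

Q_w ≈ 2200 m³/d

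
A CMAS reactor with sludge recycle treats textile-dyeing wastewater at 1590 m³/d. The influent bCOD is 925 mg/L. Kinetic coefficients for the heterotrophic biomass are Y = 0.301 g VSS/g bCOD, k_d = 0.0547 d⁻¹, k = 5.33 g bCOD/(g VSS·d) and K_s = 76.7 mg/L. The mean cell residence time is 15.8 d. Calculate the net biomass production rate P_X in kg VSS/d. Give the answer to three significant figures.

P_X ≈ 236 kg VSS/d

Effluent substrate depends only on kinetics and SRT: S = K_s(1 + k_d θ_c) / [θ_c(Yk − k_d) − 1] = 76.7 × (1 + 0.0547 × 15.8) / [15.8 × (0.301 × 5.33 − 0.0547) − 1] = 143.0 / 23.48 = 6.089 mg/L.
Observed yield with endogenous decay: Y_obs = Y / (1 + k_d·θ_c) = 0.301 / (1 + 0.0547 × 15.8) = 0.301 / 1.864 = 0.1615 g VSS/g bCOD.
Mass of bCOD removed per day: Q(S₀ − S) = 1590 × 918.9 g/m³ = 1461 kg/d.
So the net sludge growth is P_X = 0.1615 × 1461 = 235.9 kg VSS/d.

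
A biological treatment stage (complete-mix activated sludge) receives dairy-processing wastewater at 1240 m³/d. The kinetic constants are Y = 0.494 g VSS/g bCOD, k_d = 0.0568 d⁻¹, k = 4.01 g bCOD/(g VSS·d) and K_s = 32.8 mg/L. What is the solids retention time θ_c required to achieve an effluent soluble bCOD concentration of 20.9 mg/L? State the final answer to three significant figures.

θ_c ≈ 1.40 d

Specific growth rate at S = 20.9 mg/L: μ = YkS/(K_s+S) = 0.494·4.01·20.9/(32.8+20.9) = 0.7710 d⁻¹.
θ_c = 1/(μ − k_d) = 1/(0.7710 − 0.0568) = 1/0.7142 = 1.400 d.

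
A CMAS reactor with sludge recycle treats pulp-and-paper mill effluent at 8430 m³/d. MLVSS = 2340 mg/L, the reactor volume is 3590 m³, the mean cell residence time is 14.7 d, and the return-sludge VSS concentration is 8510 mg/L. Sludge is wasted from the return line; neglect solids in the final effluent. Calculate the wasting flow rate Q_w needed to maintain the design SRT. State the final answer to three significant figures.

Q_w ≈ 67.2 m³/d

Q_w = (V·X)/(θ_c X_r) = 3590 × 2340 / (14.7 × 8510) = 67.15 m³/d.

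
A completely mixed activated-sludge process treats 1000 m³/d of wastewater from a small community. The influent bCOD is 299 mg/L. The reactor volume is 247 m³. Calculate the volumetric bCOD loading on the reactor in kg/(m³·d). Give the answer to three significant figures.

L_v = Q S₀ / V = 1000 × 299 × 10⁻³ / 247.0 = 1.211 kg/(m³·d).

L_v ≈ 1.21 kg bCOD/(m³·d)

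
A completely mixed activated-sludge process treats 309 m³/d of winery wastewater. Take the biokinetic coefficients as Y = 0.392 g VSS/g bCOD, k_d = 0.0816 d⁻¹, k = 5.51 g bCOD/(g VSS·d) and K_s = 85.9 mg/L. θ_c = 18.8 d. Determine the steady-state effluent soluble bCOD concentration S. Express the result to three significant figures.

S ≈ 5.72 mg/L

Effluent substrate depends only on kinetics and SRT: S = K_s(1 + k_d θ_c) / [θ_c(Yk − k_d) − 1] = 85.9 × (1 + 0.0816 × 18.8) / [18.8 × (0.392 × 5.51 − 0.0816) − 1] = 217.7 / 38.07 = 5.717 mg/L.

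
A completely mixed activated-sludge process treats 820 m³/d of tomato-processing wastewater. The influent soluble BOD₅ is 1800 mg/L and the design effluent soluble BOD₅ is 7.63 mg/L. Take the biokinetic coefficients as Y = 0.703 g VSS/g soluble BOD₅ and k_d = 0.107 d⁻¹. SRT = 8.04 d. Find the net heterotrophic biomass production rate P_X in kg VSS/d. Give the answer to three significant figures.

Correct the yield for decay: Y_obs = Y/(1 + k_d θ_c) = 0.703 / (1 + 0.107 × 8.04) = 0.703 / 1.860 = 0.3779.
Mass of soluble BOD₅ removed per day: Q(S₀ − S) = 820 × 1792 g/m³ = 1470 kg/d.
So the net sludge growth is P_X = 0.3779 × 1470 = 555.4 kg VSS/d.

P_X ≈ 555 kg VSS/d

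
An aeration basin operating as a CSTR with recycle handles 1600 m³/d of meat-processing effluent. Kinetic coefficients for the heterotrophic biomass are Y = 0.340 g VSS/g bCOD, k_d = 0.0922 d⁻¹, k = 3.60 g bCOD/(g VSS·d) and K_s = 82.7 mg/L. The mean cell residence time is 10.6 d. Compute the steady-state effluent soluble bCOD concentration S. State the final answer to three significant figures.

S ≈ 14.9 mg/L

For a completely mixed reactor with recycle the Lawrence–McCarty relation gives S = K_s·(1 + k_d·θ_c) / [θ_c·(Y·k − k_d) − 1] = 82.7 × (1 + 0.0922 × 10.6) / [10.6 × (0.340 × 3.60 − 0.0922) − 1] = 163.5 / 11.00 = 14.87 mg/L.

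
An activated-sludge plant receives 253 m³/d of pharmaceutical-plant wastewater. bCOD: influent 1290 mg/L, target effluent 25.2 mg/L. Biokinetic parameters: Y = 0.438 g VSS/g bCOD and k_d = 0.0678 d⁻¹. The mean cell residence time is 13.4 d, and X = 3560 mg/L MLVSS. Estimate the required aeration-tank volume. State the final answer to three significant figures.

Steady-state biomass mass balance: V·X·(1 + k_d·θ_c) = Y·Q·(S₀ − S)·θ_c, so V = 0.438 × 253 × (1290 − 25.2) × 13.4 / [3560 × (1 + 0.0678 × 13.4)] = 1.88×10^6 / 6794 = 276.4 m³.

V ≈ 276 m³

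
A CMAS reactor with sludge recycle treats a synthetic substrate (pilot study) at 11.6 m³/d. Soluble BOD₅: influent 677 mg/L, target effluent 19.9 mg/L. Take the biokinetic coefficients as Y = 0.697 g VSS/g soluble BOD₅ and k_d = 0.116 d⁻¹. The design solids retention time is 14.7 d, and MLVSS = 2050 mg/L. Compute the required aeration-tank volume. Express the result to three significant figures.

Rearranging the biomass balance for a CMAS with decay, V = Y·Q·ΔS·θ_c / [X·(1+k_d θ_c)] = 0.697 × 11.6 × (677 − 19.9) × 14.7 / [2050 × (1 + 0.116 × 14.7)] = 7.81×10^4 / 5546 = 14.08 m³.

V ≈ 14.1 m³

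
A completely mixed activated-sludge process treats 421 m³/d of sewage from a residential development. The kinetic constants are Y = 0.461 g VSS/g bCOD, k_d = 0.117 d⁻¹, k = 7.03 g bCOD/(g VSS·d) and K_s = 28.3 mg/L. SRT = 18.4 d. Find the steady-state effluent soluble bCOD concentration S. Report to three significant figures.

S ≈ 1.58 mg/L

For a completely mixed reactor with recycle the Lawrence–McCarty relation gives S = K_s·(1 + k_d·θ_c) / [θ_c·(Y·k − k_d) − 1] = 28.3 × (1 + 0.117 × 18.4) / [18.4 × (0.461 × 7.03 − 0.117) − 1] = 89.22 / 56.48 = 1.580 mg/L.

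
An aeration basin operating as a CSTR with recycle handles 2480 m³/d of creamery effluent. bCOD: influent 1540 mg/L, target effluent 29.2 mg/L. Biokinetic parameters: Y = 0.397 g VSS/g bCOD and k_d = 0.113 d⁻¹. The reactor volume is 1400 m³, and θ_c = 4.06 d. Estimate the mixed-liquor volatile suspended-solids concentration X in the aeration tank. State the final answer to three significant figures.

X ≈ 2960 mg/L

From V·X·(1 + k_d·θ_c) = Y·Q·(S₀ − S)·θ_c: X = 0.397 × 2480 × (1540 − 29.2) × 4.06 / [1400 × (1 + 0.113 × 4.06)] = 2957 mg/L.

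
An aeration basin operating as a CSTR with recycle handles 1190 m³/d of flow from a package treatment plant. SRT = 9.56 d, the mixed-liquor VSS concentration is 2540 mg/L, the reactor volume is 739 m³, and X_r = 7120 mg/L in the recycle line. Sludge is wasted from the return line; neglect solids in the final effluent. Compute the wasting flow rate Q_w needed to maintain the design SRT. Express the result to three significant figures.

Wasting from the return line (neglecting effluent solids): Q_w = V·X / (θ_c·X_r) = 739.0 × 2540 / (9.56 × 7120) = 27.58 m³/d.

Q_w ≈ 27.6 m³/d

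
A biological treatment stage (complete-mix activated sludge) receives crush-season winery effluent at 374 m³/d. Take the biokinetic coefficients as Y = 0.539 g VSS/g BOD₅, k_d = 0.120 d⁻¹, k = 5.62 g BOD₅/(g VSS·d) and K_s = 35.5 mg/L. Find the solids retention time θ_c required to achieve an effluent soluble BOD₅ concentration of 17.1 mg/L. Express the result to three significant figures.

From 1/θ_c = Y·k·S/(K_s + S) − k_d: Y·k·S/(K_s+S) = 0.539 × 5.62 × 17.1 / (35.5 + 17.1) = 0.9848 d⁻¹.
θ_c = 1/(μ − k_d) = 1/(0.9848 − 0.120) = 1/0.8648 = 1.156 d.

θ_c ≈ 1.16 d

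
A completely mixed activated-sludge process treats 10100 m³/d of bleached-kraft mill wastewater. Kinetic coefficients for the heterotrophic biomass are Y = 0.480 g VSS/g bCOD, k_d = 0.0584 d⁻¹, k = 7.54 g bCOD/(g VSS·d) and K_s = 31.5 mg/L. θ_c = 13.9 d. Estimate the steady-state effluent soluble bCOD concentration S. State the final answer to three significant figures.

For a completely mixed reactor with recycle the Lawrence–McCarty relation gives S = K_s·(1 + k_d·θ_c) / [θ_c·(Y·k − k_d) − 1] = 31.5 × (1 + 0.0584 × 13.9) / [13.9 × (0.480 × 7.54 − 0.0584) − 1] = 57.07 / 48.50 = 1.177 mg/L.

S ≈ 1.18 mg/L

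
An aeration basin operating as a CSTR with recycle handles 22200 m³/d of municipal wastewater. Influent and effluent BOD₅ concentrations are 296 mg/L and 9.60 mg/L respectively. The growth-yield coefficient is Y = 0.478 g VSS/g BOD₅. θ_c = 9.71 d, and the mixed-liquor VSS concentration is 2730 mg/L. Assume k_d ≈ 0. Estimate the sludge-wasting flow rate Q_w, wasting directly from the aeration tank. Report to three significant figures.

Q_w ≈ 1110 m³/d

Biomass mass balance (decay neglected): V·X = Y·Q·(S₀ − S)·θ_c, so V = 0.478 × 22200 × (296 − 9.60) × 9.71 / 2730 = 10810 m³.
For wasting at MLVSS concentration, Q_w = V/θ_c = 10810/9.71 = 1113 m³/d.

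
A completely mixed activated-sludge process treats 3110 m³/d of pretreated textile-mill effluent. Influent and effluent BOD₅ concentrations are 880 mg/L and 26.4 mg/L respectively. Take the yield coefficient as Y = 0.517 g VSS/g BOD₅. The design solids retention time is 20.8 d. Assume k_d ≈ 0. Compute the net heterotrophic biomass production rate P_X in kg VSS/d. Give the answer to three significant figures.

P_X ≈ 1370 kg VSS/d

With endogenous decay neglected, the observed yield equals the true yield: Y_obs = Y = 0.517 g VSS/g BOD₅.
Mass of BOD₅ removed per day: Q(S₀ − S) = 3110 × 853.6 g/m³ = 2655 kg/d.
Biomass produced: P_X = Y_obs·Q·ΔS = 0.5170 × 2655 ≈ 1372 kg VSS/d.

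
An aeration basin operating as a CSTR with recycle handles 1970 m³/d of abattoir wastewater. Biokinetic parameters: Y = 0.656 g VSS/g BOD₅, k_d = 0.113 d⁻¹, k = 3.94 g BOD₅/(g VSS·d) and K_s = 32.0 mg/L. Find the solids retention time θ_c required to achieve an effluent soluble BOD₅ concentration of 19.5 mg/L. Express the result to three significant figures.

θ_c ≈ 1.16 d

Specific growth rate at S = 19.5 mg/L: μ = YkS/(K_s+S) = 0.656·3.94·19.5/(32.0+19.5) = 0.9787 d⁻¹.
1/θ_c = 0.9787 − 0.113 = 0.8657 d⁻¹, so θ_c = 1.155 d.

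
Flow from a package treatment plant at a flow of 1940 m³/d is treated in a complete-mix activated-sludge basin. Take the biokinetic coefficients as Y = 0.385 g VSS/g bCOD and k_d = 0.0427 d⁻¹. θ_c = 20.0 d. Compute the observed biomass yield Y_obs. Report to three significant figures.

Y_obs ≈ 0.208 g VSS/g bCOD

Y_obs = Y / (1 + k_d θ_c) = 0.385 / (1 + 0.0427 × 20.0) = 0.385 / 1.854 = 0.2077.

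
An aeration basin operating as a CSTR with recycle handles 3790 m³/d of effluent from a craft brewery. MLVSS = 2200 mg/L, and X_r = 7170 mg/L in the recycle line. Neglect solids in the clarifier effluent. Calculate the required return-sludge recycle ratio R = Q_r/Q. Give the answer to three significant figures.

Solids balance on the clarifier gives (1+R)X = R·X_r, so R = X/(X_r − X) = 2200 / (7170 − 2200) = 0.4427.

R ≈ 0.443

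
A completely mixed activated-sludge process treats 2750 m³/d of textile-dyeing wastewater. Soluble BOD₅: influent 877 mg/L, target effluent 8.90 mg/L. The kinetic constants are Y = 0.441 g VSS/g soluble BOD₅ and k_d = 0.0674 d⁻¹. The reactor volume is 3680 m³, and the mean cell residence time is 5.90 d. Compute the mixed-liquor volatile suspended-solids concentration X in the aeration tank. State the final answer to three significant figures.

X ≈ 1210 mg/L

X = Y·Q·ΔS·θ_c / [V·(1 + k_d θ_c)] = 0.441 × 2750 × (877 − 8.90) × 5.90 / [3680 × (1 + 0.0674 × 5.90)] = 1208 mg/L.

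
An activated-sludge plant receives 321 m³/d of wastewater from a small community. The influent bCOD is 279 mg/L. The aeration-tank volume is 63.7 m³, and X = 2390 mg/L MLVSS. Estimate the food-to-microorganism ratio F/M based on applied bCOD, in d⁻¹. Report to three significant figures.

F/M ≈ 0.588 d⁻¹

Food-to-microorganism ratio F/M = Q S₀ / (V X) = 321 × 279 / (63.70 × 2390) = 0.5883 d⁻¹.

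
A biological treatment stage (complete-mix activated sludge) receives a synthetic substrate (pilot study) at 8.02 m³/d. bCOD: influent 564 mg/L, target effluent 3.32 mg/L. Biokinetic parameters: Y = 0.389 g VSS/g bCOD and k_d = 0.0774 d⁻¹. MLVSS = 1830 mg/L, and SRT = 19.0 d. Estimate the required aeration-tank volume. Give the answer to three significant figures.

Rearranging the biomass balance for a CMAS with decay, V = Y·Q·ΔS·θ_c / [X·(1+k_d θ_c)] = 0.389 × 8.02 × (564 − 3.32) × 19.0 / [1830 × (1 + 0.0774 × 19.0)] = 3.32×10^4 / 4521 = 7.351 m³.

V ≈ 7.35 m³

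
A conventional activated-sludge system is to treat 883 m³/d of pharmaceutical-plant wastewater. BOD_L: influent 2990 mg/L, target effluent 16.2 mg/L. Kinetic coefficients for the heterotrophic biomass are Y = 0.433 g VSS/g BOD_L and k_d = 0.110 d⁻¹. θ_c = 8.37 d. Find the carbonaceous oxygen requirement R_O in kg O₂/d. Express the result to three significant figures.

Correct the yield for decay: Y_obs = Y/(1 + k_d θ_c) = 0.433 / (1 + 0.110 × 8.37) = 0.433 / 1.921 = 0.2254.
ΔS = 2990 − 16.2 = 2974 mg/L, so the substrate removal rate is 883 × 2974/1000 = 2626 kg BOD_L/d.
Net sludge production P_X = 0.2254 × 2626 = 592.0 kg VSS/d.
R_O = Q·(S₀ − S) − 1.42·P_X = 2626 − 1.42 × 592.0 = 1785 kg O₂/d.

R_O ≈ 1790 kg O₂/d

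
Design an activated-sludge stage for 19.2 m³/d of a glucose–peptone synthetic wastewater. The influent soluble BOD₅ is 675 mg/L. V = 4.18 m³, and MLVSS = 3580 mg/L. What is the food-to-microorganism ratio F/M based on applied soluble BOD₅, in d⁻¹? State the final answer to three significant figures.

F/M ≈ 0.866 d⁻¹

Food-to-microorganism ratio F/M = Q S₀ / (V X) = 19.2 × 675 / (4.180 × 3580) = 0.8661 d⁻¹.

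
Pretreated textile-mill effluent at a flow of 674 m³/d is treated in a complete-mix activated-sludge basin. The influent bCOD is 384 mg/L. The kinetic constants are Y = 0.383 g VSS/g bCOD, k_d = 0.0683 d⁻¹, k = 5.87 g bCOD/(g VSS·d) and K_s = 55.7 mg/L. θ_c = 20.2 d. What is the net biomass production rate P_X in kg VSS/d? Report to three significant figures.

P_X ≈ 41.3 kg VSS/d

From the Monod/SRT balance for a CMAS, S = K_s·(1+k_d θ_c)/[θ_c·(Y k − k_d) − 1] = 55.7 × (1 + 0.0683 × 20.2) / [20.2 × (0.383 × 5.87 − 0.0683) − 1] = 132.5 / 43.03 = 3.080 mg/L.
The observed yield is Y_obs = Y/(1 + k_d·θ_c) = 0.383 / (1 + 0.0683 × 20.2) = 0.383 / 2.380 = 0.1609 g VSS per g bCOD removed.
ΔS = 384 − 3.08 = 380.9 mg/L, so the substrate removal rate is 674 × 380.9/1000 = 256.7 kg bCOD/d.
Net biomass production P_X = Y_obs × Q·(S₀ − S) = 0.1609 × 256.7 = 41.32 kg VSS/d.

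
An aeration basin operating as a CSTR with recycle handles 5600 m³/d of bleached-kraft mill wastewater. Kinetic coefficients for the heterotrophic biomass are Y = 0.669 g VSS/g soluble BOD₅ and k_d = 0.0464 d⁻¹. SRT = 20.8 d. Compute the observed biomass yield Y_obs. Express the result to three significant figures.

Y_obs ≈ 0.340 g VSS/g soluble BOD₅

Correct the yield for decay: Y_obs = Y/(1 + k_d θ_c) = 0.669 / (1 + 0.0464 × 20.8) = 0.669 / 1.965 = 0.3404.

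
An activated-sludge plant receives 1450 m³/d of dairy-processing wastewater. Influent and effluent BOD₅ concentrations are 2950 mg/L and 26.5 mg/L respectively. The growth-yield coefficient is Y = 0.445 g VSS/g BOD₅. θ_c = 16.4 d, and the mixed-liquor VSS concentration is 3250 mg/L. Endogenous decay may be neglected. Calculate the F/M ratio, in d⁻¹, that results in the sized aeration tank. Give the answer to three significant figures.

F/M ≈ 0.138 d⁻¹

Biomass mass balance (decay neglected): V·X = Y·Q·(S₀ − S)·θ_c, so V = 0.445 × 1450 × (2950 − 26.5) × 16.4 / 3250 = 9519 m³.
F/M = applied load / biomass = Q·S₀/(V·X) = 1450 × 2950 / (9519 × 3250) = 0.1383 d⁻¹.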